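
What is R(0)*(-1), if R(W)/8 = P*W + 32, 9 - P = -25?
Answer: -256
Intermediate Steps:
P = 34 (P = 9 - 1*(-25) = 9 + 25 = 34)
R(W) = 256 + 272*W (R(W) = 8*(34*W + 32) = 8*(32 + 34*W) = 256 + 272*W)
R(0)*(-1) = (256 + 272*0)*(-1) = (256 + 0)*(-1) = 256*(-1) = -256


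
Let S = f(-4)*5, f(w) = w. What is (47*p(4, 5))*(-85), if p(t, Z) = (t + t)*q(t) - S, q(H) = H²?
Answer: -591260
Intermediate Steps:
S = -20 (S = -4*5 = -20)
p(t, Z) = 20 + 2*t³ (p(t, Z) = (t + t)*t² - 1*(-20) = (2*t)*t² + 20 = 2*t³ + 20 = 20 + 2*t³)
(47*p(4, 5))*(-85) = (47*(20 + 2*4³))*(-85) = (47*(20 + 2*64))*(-85) = (47*(20 + 128))*(-85) = (47*148)*(-85) = 6956*(-85) = -591260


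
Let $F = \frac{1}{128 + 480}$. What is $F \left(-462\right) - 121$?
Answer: $- \frac{37015}{304} \approx -121.76$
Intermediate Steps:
$F = \frac{1}{608} \approx 0.0016447$
$F \left(-462\right) - 121 = \frac{1}{608} \left(-462\right) - 121 = - \frac{231}{304} - 121 = - \frac{37015}{304}$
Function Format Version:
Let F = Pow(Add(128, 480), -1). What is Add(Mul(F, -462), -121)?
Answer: Rational(-37015, 304) ≈ -121.76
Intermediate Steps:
F = Rational(1, 608) (F = Pow(608, -1) = Rational(1, 608) ≈ 0.0016447)
Add(Mul(F, -462), -121) = Add(Mul(Rational(1, 608), -462), -121) = Add(Rational(-231, 304), -121) = Rational(-37015, 304)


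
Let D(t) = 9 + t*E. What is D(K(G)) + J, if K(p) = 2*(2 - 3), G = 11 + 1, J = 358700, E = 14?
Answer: 358681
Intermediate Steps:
G = 12
K(p) = -2 (K(p) = 2*(-1) = -2)
D(t) = 9 + 14*t (D(t) = 9 + t*14 = 9 + 14*t)
D(K(G)) + J = (9 + 14*(-2)) + 358700 = (9 - 28) + 358700 = -19 + 358700 = 358681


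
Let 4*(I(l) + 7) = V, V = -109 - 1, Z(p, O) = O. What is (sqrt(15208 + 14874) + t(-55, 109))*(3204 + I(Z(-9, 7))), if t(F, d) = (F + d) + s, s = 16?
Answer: 221865 + 82407*sqrt(178)/2 ≈ 7.7159e+5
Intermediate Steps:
V = -110
I(l) = -69/2 (I(l) = -7 + (1/4)*(-110) = -7 - 55/2 = -69/2)
t(F, d) = 16 + F + d (t(F, d) = (F + d) + 16 = 16 + F + d)
(sqrt(15208 + 14874) + t(-55, 109))*(3204 + I(Z(-9, 7))) = (sqrt(15208 + 14874) + (16 - 55 + 109))*(3204 - 69/2) = (sqrt(30082) + 70)*(6339/2) = (13*sqrt(178) + 70)*(6339/2) = (70 + 13*sqrt(178))*(6339/2) = 221865 + 82407*sqrt(178)/2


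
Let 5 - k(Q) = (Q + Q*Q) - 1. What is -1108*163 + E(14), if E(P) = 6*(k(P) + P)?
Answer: -181744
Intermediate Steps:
k(Q) = 6 - Q - Q² (k(Q) = 5 - ((Q + Q*Q) - 1) = 5 - ((Q + Q²) - 1) = 5 - (-1 + Q + Q²) = 5 + (1 - Q - Q²) = 6 - Q - Q²)
E(P) = 36 - 6*P² (E(P) = 6*((6 - P - P²) + P) = 6*(6 - P²) = 36 - 6*P²)
-1108*163 + E(14) = -1108*163 + (36 - 6*14²) = -180604 + (36 - 6*196) = -180604 + (36 - 1176) = -180604 - 1140 = -181744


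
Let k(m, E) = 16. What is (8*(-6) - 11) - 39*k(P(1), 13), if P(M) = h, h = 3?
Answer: -683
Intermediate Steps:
P(M) = 3
(8*(-6) - 11) - 39*k(P(1), 13) = (8*(-6) - 11) - 39*16 = (-48 - 11) - 624 = -59 - 624 = -683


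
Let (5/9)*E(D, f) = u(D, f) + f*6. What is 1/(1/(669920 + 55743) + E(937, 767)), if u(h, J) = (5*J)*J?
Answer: 3628315/19240535737454 ≈ 1.8858e-7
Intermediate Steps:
u(h, J) = 5*J**2
E(D, f) = 9*f**2 + 54*f/5 (E(D, f) = 9*(5*f**2 + f*6)/5 = 9*(5*f**2 + 6*f)/5 = 9*f**2 + 54*f/5)
1/(1/(669920 + 55743) + E(937, 767)) = 1/(1/(669920 + 55743) + (9/5)*767*(6 + 5*767)) = 1/(1/725663 + (9/5)*767*(6 + 3835)) = 1/(1/725663 + (9/5)*767*3841) = 1/(1/725663 + 26514423/5) = 1/(19240535737454/3628315) = 3628315/19240535737454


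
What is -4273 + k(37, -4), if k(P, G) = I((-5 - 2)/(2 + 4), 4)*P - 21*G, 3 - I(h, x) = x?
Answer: -4226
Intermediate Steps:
I(h, x) = 3 - x
k(P, G) = -P - 21*G (k(P, G) = (3 - 1*4)*P - 21*G = (3 - 4)*P - 21*G = -P - 21*G)
-4273 + k(37, -4) = -4273 + (-1*37 - 21*(-4)) = -4273 + (-37 + 84) = -4273 + 47 = -4226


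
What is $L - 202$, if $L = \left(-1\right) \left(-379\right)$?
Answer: $177$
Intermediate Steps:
$L = 379$
$L - 202 = 379 - 202 = 177$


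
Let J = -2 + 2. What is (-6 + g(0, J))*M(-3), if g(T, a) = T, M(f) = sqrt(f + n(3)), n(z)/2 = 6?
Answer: -18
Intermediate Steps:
n(z) = 12 (n(z) = 2*6 = 12)
M(f) = sqrt(12 + f) (M(f) = sqrt(f + 12) = sqrt(12 + f))
J = 0
(-6 + g(0, J))*M(-3) = (-6 + 0)*sqrt(12 - 3) = -6*sqrt(9) = -6*3 = -18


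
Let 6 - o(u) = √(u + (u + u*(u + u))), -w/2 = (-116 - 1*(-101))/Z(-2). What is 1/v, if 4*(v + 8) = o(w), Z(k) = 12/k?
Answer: -26/159 + 2*√10/159 ≈ -0.12374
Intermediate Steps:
w = -5 (w = -2*(-116 - 1*(-101))/(12/(-2)) = -2*(-116 + 101)/(12*(-½)) = -(-30)/(-6) = -(-30)*(-1)/6 = -2*5/2 = -5)
o(u) = 6 - √(2*u + 2*u²) (o(u) = 6 - √(u + (u + u*(u + u))) = 6 - √(u + (u + u*(2*u))) = 6 - √(u + (u + 2*u²)) = 6 - √(2*u + 2*u²))
v = -13/2 - √10/2 (v = -8 + (6 - √2*√(-5*(1 - 5)))/4 = -8 + (6 - √2*√(-5*(-4)))/4 = -8 + (6 - √2*√20)/4 = -8 + (6 - √2*2*√5)/4 = -8 + (6 - 2*√10)/4 = -8 + (3/2 - √10/2) = -13/2 - √10/2 ≈ -8.0811)
1/v = 1/(-13/2 - √10/2)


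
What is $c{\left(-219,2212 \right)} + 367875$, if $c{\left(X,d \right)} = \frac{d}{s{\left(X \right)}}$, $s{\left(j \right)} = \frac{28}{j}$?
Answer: $350574$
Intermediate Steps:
$c{\left(X,d \right)} = \frac{X d}{28}$ ($c{\left(X,d \right)} = \frac{d}{28 \frac{1}{X}} = d \frac{X}{28} = \frac{X d}{28}$)
$c{\left(-219,2212 \right)} + 367875 = \frac{1}{28} \left(-219\right) 2212 + 367875 = -17301 + 367875 = 350574$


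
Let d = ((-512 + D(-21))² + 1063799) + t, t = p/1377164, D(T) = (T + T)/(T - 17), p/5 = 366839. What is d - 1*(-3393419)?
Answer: 2345698690537103/497156204 ≈ 4.7182e+6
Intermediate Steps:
p = 1834195 (p = 5*366839 = 1834195)
D(T) = 2*T/(-17 + T) (D(T) = (2*T)/(-17 + T) = 2*T/(-17 + T))
t = 1834195/1377164 ≈ 1.3319
d = 658639381915627/497156204 (d = ((-512 + 2*(-21)/(-17 - 21))² + 1063799) + 1834195/1377164 = ((-512 + 2*(-21)/(-38))² + 1063799) + 1834195/1377164 = ((-512 + 2*(-21)*(-1/38))² + 1063799) + 1834195/1377164 = ((-512 + 21/19)² + 1063799) + 1834195/1377164 = ((-9707/19)² + 1063799) + 1834195/1377164 = (94225849/361 + 1063799) + 1834195/1377164 = 478257288/361 + 1834195/1377164 = 658639381915627/497156204 ≈ 1.3248e+6)
d - 1*(-3393419) = 658639381915627/497156204 - 1*(-3393419) = 658639381915627/497156204 + 3393419 = 2345698690537103/497156204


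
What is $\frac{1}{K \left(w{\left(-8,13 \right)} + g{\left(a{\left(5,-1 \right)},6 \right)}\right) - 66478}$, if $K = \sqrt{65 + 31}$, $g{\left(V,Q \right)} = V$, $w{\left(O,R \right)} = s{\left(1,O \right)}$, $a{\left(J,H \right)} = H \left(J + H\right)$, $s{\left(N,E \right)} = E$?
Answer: $- \frac{33239}{2209655330} + \frac{12 \sqrt{6}}{1104827665} \approx -1.5016 \cdot 10^{-5}$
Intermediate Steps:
$a{\left(J,H \right)} = H \left(H + J\right)$
$w{\left(O,R \right)} = O$
$K = 4 \sqrt{6}$ ($K = \sqrt{96} = 4 \sqrt{6} \approx 9.798$)
$\frac{1}{K \left(w{\left(-8,13 \right)} + g{\left(a{\left(5,-1 \right)},6 \right)}\right) - 66478} = \frac{1}{4 \sqrt{6} \left(-8 - \left(-1 + 5\right)\right) - 66478} = \frac{1}{4 \sqrt{6} \left(-8 - 4\right) - 66478} = \frac{1}{4 \sqrt{6} \left(-12\right) - 66478} = \frac{1}{- 48 \sqrt{6} - 66478} = \frac{1}{-66478 - 48 \sqrt{6}}$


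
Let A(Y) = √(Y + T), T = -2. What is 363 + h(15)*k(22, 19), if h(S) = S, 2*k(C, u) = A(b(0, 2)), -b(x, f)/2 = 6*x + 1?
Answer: 363 + 15*I ≈ 363.0 + 15.0*I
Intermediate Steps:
b(x, f) = -2 - 12*x (b(x, f) = -2*(6*x + 1) = -2*(1 + 6*x) = -2 - 12*x)
A(Y) = √(-2 + Y) (A(Y) = √(Y - 2) = √(-2 + Y))
k(C, u) = I (k(C, u) = √(-2 + (-2 - 12*0))/2 = √(-2 + (-2 + 0))/2 = √(-2 - 2)/2 = √(-4)/2 = (2*I)/2 = I)
363 + h(15)*k(22, 19) = 363 + 15*I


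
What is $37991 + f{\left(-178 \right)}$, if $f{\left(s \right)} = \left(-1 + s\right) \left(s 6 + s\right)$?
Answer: $261025$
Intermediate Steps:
$f{\left(s \right)} = 7 s \left(-1 + s\right)$ ($f{\left(s \right)} = \left(-1 + s\right) \left(6 s + s\right) = \left(-1 + s\right) 7 s = 7 s \left(-1 + s\right)$)
$37991 + f{\left(-178 \right)} = 37991 + 7 \left(-178\right) \left(-1 - 178\right) = 37991 + 7 \left(-178\right) \left(-179\right) = 37991 + 223034 = 261025$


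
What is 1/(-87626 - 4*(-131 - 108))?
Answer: -1/86670 ≈ -1.1538e-5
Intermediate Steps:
1/(-87626 - 4*(-131 - 108)) = 1/(-87626 - 4*(-239)) = 1/(-87626 + 956) = 1/(-86670) = -1/86670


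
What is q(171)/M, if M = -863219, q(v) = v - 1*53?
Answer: -118/863219 ≈ -0.00013670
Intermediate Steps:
q(v) = -53 + v (q(v) = v - 53 = -53 + v)
q(171)/M = (-53 + 171)/(-863219) = 118*(-1/863219) = -118/863219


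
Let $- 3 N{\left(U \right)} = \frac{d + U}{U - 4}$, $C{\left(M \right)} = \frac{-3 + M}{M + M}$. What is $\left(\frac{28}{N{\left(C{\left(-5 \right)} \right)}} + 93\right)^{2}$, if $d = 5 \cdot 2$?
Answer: $\frac{1125721}{81} \approx 13898.0$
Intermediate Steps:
$d = 10$
$C{\left(M \right)} = \frac{-3 + M}{2 M}$
$N{\left(U \right)} = - \frac{10 + U}{3 \left(-4 + U\right)}$ ($N{\left(U \right)} = - \frac{\left(10 + U\right) \frac{1}{U - 4}}{3} = - \frac{\left(10 + U\right) \frac{1}{-4 + U}}{3} = - \frac{\frac{1}{-4 + U} \left(10 + U\right)}{3} = - \frac{10 + U}{3 \left(-4 + U\right)}$)
$\left(\frac{28}{N{\left(C{\left(-5 \right)} \right)}} + 93\right)^{2} = \left(\frac{28}{\frac{1}{3} \frac{1}{-4 + \frac{-3 - 5}{2 \left(-5\right)}} \left(-10 - \frac{-3 - 5}{2 \left(-5\right)}\right)} + 93\right)^{2} = \left(\frac{28}{\frac{1}{3} \frac{1}{-4 + \frac{1}{2} \left(- \frac{1}{5}\right) \left(-8\right)} \left(-10 - \frac{1}{2} \left(- \frac{1}{5}\right) \left(-8\right)\right)} + 93\right)^{2} = \left(\frac{28}{\frac{1}{3} \frac{1}{-4 + \frac{4}{5}} \left(-10 - \frac{4}{5}\right)} + 93\right)^{2} = \left(\frac{28}{\frac{1}{3} \frac{1}{- \frac{16}{5}} \left(-10 - \frac{4}{5}\right)} + 93\right)^{2} = \left(\frac{28}{\frac{1}{3} \left(- \frac{5}{16}\right) \left(- \frac{54}{5}\right)} + 93\right)^{2} = \left(\frac{28}{\frac{9}{8}} + 93\right)^{2} = \left(28 \cdot \frac{8}{9} + 93\right)^{2} = \left(\frac{224}{9} + 93\right)^{2} = \left(\frac{1061}{9}\right)^{2} = \frac{1125721}{81}$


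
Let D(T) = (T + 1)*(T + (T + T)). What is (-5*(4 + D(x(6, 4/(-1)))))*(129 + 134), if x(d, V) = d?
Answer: -170950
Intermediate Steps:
D(T) = 3*T*(1 + T) (D(T) = (1 + T)*(T + 2*T) = (1 + T)*(3*T) = 3*T*(1 + T))
(-5*(4 + D(x(6, 4/(-1)))))*(129 + 134) = (-5*(4 + 3*6*(1 + 6)))*(129 + 134) = -5*(4 + 3*6*7)*263 = -5*(4 + 126)*263 = -5*130*263 = -650*263 = -170950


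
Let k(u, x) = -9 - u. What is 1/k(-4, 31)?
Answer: -⅕ ≈ -0.20000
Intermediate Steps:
1/k(-4, 31) = 1/(-9 - 1*(-4)) = 1/(-9 + 4) = 1/(-5) = -⅕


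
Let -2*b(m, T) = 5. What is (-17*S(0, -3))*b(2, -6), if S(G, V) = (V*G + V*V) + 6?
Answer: 1275/2 ≈ 637.50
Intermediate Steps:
b(m, T) = -5/2 (b(m, T) = -1/2*5 = -5/2)
S(G, V) = 6 + V**2 + G*V (S(G, V) = (G*V + V**2) + 6 = (V**2 + G*V) + 6 = 6 + V**2 + G*V)
(-17*S(0, -3))*b(2, -6) = -17*(6 + (-3)**2 + 0*(-3))*(-5/2) = -17*(6 + 9 + 0)*(-5/2) = -17*15*(-5/2) = -255*(-5/2) = 1275/2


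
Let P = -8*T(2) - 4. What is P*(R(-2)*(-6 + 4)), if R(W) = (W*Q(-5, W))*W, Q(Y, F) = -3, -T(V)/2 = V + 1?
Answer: 1056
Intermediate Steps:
T(V) = -2 - 2*V (T(V) = -2*(V + 1) = -2*(1 + V) = -2 - 2*V)
R(W) = -3*W**2 (R(W) = (W*(-3))*W = (-3*W)*W = -3*W**2)
P = 44 (P = -8*(-2 - 2*2) - 4 = -8*(-2 - 4) - 4 = -8*(-6) - 4 = 48 - 4 = 44)
P*(R(-2)*(-6 + 4)) = 44*((-3*(-2)**2)*(-6 + 4)) = 44*(-3*4*(-2)) = 44*(-12*(-2)) = 44*24 = 1056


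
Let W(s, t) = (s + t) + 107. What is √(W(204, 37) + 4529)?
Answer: √4877 ≈ 69.836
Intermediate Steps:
W(s, t) = 107 + s + t
√(W(204, 37) + 4529) = √((107 + 204 + 37) + 4529) = √(348 + 4529) = √4877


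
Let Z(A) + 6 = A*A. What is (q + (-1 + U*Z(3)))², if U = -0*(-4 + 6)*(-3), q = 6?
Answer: 25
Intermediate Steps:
U = 0 (U = -0*2*(-3) = -0*(-3) = -1*0 = 0)
Z(A) = -6 + A² (Z(A) = -6 + A*A = -6 + A²)
(q + (-1 + U*Z(3)))² = (6 + (-1 + 0*(-6 + 3²)))² = (6 + (-1 + 0*(-6 + 9)))² = (6 + (-1 + 0*3))² = (6 + (-1 + 0))² = (6 - 1)² = 5² = 25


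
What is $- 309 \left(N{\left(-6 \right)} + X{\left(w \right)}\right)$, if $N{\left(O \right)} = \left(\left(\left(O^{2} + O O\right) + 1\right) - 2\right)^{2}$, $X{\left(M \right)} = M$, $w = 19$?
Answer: $-1563540$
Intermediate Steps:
$N{\left(O \right)} = \left(-1 + 2 O^{2}\right)^{2}$ ($N{\left(O \right)} = \left(\left(\left(O^{2} + O^{2}\right) + 1\right) - 2\right)^{2} = \left(\left(2 O^{2} + 1\right) - 2\right)^{2} = \left(\left(1 + 2 O^{2}\right) - 2\right)^{2} = \left(-1 + 2 O^{2}\right)^{2}$)
$- 309 \left(N{\left(-6 \right)} + X{\left(w \right)}\right) = - 309 \left(\left(-1 + 2 \left(-6\right)^{2}\right)^{2} + 19\right) = - 309 \left(\left(-1 + 2 \cdot 36\right)^{2} + 19\right) = - 309 \left(\left(-1 + 72\right)^{2} + 19\right) = - 309 \left(71^{2} + 19\right) = - 309 \left(5041 + 19\right) = \left(-309\right) 5060 = -1563540$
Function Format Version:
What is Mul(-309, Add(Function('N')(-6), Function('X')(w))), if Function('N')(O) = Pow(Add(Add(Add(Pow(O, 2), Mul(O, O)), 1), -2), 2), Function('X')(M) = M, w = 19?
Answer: -1563540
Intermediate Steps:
Function('N')(O) = Pow(Add(-1, Mul(2, Pow(O, 2))), 2) (Function('N')(O) = Pow(Add(Add(Add(Pow(O, 2), Pow(O, 2)), 1), -2), 2) = Pow(Add(Add(Mul(2, Pow(O, 2)), 1), -2), 2) = Pow(Add(Add(1, Mul(2, Pow(O, 2))), -2), 2) = Pow(Add(-1, Mul(2, Pow(O, 2))), 2))
Mul(-309, Add(Function('N')(-6), Function('X')(w))) = Mul(-309, Add(Pow(Add(-1, Mul(2, Pow(-6, 2))), 2), 19)) = Mul(-309, Add(Pow(Add(-1, Mul(2, 36)), 2), 19)) = Mul(-309, Add(Pow(Add(-1, 72), 2), 19)) = Mul(-309, Add(Pow(71, 2), 19)) = Mul(-309, Add(5041, 19)) = Mul(-309, 5060) = -1563540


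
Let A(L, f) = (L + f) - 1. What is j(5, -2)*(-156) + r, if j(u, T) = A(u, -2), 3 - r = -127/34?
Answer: -10379/34 ≈ -305.26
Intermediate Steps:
r = 229/34 (r = 3 - (-127)/34 = 3 - 1*(-127/34) = 3 + 127/34 = 229/34 ≈ 6.7353)
A(L, f) = -1 + L + f
j(u, T) = -3 + u (j(u, T) = -1 + u - 2 = -3 + u)
j(5, -2)*(-156) + r = (-3 + 5)*(-156) + 229/34 = 2*(-156) + 229/34 = -312 + 229/34 = -10379/34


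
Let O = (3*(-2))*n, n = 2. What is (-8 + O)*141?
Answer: -2820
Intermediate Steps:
O = -12 (O = (3*(-2))*2 = -6*2 = -12)
(-8 + O)*141 = (-8 - 12)*141 = -20*141 = -2820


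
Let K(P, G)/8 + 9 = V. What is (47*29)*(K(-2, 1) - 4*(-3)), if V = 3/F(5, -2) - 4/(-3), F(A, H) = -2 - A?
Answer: -1510204/21 ≈ -71915.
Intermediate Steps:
V = 19/21 (V = 3/(-2 - 1*5) - 4/(-3) = 3/(-2 - 5) - 4*(-⅓) = 3/(-7) + 4/3 = 3*(-⅐) + 4/3 = -3/7 + 4/3 = 19/21 ≈ 0.90476)
K(P, G) = -1360/21 (K(P, G) = -72 + 8*(19/21) = -72 + 152/21 = -1360/21)
(47*29)*(K(-2, 1) - 4*(-3)) = (47*29)*(-1360/21 - 4*(-3)) = 1363*(-1360/21 + 12) = 1363*(-1108/21) = -1510204/21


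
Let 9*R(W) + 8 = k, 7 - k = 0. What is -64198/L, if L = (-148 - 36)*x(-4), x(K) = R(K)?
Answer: -288891/92 ≈ -3140.1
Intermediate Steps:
k = 7 (k = 7 - 1*0 = 7 + 0 = 7)
R(W) = -⅑ (R(W) = -8/9 + (⅑)*7 = -8/9 + 7/9 = -⅑)
x(K) = -⅑
L = 184/9 (L = (-148 - 36)*(-⅑) = -184*(-⅑) = 184/9 ≈ 20.444)
-64198/L = -64198/184/9 = -64198*9/184 = -288891/92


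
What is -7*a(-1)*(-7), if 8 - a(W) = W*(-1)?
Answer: 343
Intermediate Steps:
a(W) = 8 + W (a(W) = 8 - W*(-1) = 8 - (-1)*W = 8 + W)
-7*a(-1)*(-7) = -7*(8 - 1)*(-7) = -7*7*(-7) = -49*(-7) = 343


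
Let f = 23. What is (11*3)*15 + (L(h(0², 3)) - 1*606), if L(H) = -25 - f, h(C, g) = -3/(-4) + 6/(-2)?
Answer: -159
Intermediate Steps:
h(C, g) = -9/4 (h(C, g) = -3*(-¼) + 6*(-½) = ¾ - 3 = -9/4)
L(H) = -48 (L(H) = -25 - 1*23 = -25 - 23 = -48)
(11*3)*15 + (L(h(0², 3)) - 1*606) = (11*3)*15 + (-48 - 1*606) = 33*15 + (-48 - 606) = 495 - 654 = -159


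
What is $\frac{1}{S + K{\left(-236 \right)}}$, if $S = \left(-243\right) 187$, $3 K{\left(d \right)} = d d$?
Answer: $- \frac{3}{80627} \approx -3.7208 \cdot 10^{-5}$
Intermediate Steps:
$K{\left(d \right)} = \frac{d^{2}}{3}$ ($K{\left(d \right)} = \frac{d d}{3} = \frac{d^{2}}{3}$)
$S = -45441$
$\frac{1}{S + K{\left(-236 \right)}} = \frac{1}{-45441 + \frac{\left(-236\right)^{2}}{3}} = \frac{1}{-45441 + \frac{1}{3} \cdot 55696} = \frac{1}{-45441 + \frac{55696}{3}} = \frac{1}{- \frac{80627}{3}} = - \frac{3}{80627}$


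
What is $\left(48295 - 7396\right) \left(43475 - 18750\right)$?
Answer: $1011227775$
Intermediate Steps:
$\left(48295 - 7396\right) \left(43475 - 18750\right) = 40899 \cdot 24725 = 1011227775$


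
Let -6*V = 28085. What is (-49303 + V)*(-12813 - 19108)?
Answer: 10339307663/6 ≈ 1.7232e+9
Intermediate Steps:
V = -28085/6 (V = -⅙*28085 = -28085/6 ≈ -4680.8)
(-49303 + V)*(-12813 - 19108) = (-49303 - 28085/6)*(-12813 - 19108) = -323903/6*(-31921) = 10339307663/6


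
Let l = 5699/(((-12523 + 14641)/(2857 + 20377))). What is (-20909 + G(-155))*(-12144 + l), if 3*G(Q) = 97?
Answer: -3340984009810/3177 ≈ -1.0516e+9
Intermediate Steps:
G(Q) = 97/3 (G(Q) = (1/3)*97 = 97/3)
l = 66205283/1059 (l = 5699/((2118/23234)) = 5699/((2118*(1/23234))) = 5699/(1059/11617) = 5699*(11617/1059) = 66205283/1059 ≈ 62517.)
(-20909 + G(-155))*(-12144 + l) = (-20909 + 97/3)*(-12144 + 66205283/1059) = -62630/3*53344787/1059 = -3340984009810/3177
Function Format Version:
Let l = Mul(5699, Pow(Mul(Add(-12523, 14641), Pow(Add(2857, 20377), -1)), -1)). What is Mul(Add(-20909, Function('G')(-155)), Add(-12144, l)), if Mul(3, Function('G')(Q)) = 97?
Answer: Rational(-3340984009810, 3177) ≈ -1.0516e+9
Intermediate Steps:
Function('G')(Q) = Rational(97, 3) (Function('G')(Q) = Mul(Rational(1, 3), 97) = Rational(97, 3))
l = Rational(66205283, 1059) (l = Mul(5699, Pow(Mul(2118, Pow(23234, -1)), -1)) = Mul(5699, Pow(Mul(2118, Rational(1, 23234)), -1)) = Mul(5699, Pow(Rational(1059, 11617), -1)) = Mul(5699, Rational(11617, 1059)) = Rational(66205283, 1059) ≈ 62517.)
Mul(Add(-20909, Function('G')(-155)), Add(-12144, l)) = Mul(Add(-20909, Rational(97, 3)), Add(-12144, Rational(66205283, 1059))) = Mul(Rational(-62630, 3), Rational(53344787, 1059)) = Rational(-3340984009810, 3177)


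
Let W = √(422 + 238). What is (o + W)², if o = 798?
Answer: 637464 + 3192*√165 ≈ 6.7847e+5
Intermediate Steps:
W = 2*√165 (W = √660 = 2*√165 ≈ 25.690)
(o + W)² = (798 + 2*√165)²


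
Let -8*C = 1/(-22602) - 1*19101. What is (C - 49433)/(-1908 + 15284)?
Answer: -8506556525/2418594816 ≈ -3.5171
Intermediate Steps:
C = 431720803/180816 (C = -(1/(-22602) - 1*19101)/8 = -(-1/22602 - 19101)/8 = -1/8*(-431720803/22602) = 431720803/180816 ≈ 2387.6)
(C - 49433)/(-1908 + 15284) = (431720803/180816 - 49433)/(-1908 + 15284) = -8506556525/180816/13376 = -8506556525/180816*1/13376 = -8506556525/2418594816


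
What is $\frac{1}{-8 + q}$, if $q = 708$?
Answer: $\frac{1}{700} \approx 0.0014286$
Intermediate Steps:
$\frac{1}{-8 + q} = \frac{1}{-8 + 708} = \frac{1}{700}$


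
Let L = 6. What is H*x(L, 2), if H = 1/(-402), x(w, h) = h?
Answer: -1/201 ≈ -0.0049751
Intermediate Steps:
H = -1/402 ≈ -0.0024876
H*x(L, 2) = -1/402*2 = -1/201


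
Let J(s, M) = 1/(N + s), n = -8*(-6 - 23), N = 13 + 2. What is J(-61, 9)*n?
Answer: -116/23 ≈ -5.0435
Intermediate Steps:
N = 15
n = 232 (n = -8*(-29) = 232)
J(s, M) = 1/(15 + s)
J(-61, 9)*n = 232/(15 - 61) = 232/(-46) = -1/46*232 = -116/23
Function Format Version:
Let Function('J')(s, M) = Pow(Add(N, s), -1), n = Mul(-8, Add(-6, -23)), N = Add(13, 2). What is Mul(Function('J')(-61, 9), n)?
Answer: Rational(-116, 23) ≈ -5.0435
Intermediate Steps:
N = 15
n = 232 (n = Mul(-8, -29) = 232)
Function('J')(s, M) = Pow(Add(15, s), -1)
Mul(Function('J')(-61, 9), n) = Mul(Pow(Add(15, -61), -1), 232) = Mul(Pow(-46, -1), 232) = Mul(Rational(-1, 46), 232) = Rational(-116, 23)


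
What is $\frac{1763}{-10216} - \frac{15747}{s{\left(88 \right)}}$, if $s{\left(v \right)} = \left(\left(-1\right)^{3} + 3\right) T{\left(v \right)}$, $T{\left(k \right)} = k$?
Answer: $- \frac{20147705}{224752} \approx -89.644$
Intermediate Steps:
$s{\left(v \right)} = 2 v$ ($s{\left(v \right)} = \left(\left(-1\right)^{3} + 3\right) v = \left(-1 + 3\right) v = 2 v$)
$\frac{1763}{-10216} - \frac{15747}{s{\left(88 \right)}} = \frac{1763}{-10216} - \frac{15747}{2 \cdot 88} = 1763 \left(- \frac{1}{10216}\right) - \frac{15747}{176} = - \frac{1763}{10216} - \frac{15747}{176} = - \frac{20147705}{224752}$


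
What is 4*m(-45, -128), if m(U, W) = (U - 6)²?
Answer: 10404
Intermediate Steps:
m(U, W) = (-6 + U)²
4*m(-45, -128) = 4*(-6 - 45)² = 4*(-51)² = 4*2601 = 10404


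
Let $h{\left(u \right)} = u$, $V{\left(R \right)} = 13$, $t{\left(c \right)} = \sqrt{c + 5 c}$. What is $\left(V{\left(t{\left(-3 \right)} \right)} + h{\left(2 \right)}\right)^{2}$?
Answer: $225$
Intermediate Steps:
$t{\left(c \right)} = \sqrt{6} \sqrt{c}$ ($t{\left(c \right)} = \sqrt{6 c} = \sqrt{6} \sqrt{c}$)
$\left(V{\left(t{\left(-3 \right)} \right)} + h{\left(2 \right)}\right)^{2} = \left(13 + 2\right)^{2} = 15^{2} = 225$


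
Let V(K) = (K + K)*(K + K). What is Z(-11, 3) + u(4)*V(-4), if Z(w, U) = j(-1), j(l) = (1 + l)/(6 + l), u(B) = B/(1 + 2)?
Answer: 256/3 ≈ 85.333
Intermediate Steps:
u(B) = B/3
j(l) = (1 + l)/(6 + l)
Z(w, U) = 0 (Z(w, U) = (1 - 1)/(6 - 1) = 0/5 = (1/5)*0 = 0)
V(K) = 4*K**2 (V(K) = (2*K)*(2*K) = 4*K**2)
Z(-11, 3) + u(4)*V(-4) = 0 + ((1/3)*4)*(4*(-4)**2) = 0 + 4*(4*16)/3 = 0 + (4/3)*64 = 0 + 256/3 = 256/3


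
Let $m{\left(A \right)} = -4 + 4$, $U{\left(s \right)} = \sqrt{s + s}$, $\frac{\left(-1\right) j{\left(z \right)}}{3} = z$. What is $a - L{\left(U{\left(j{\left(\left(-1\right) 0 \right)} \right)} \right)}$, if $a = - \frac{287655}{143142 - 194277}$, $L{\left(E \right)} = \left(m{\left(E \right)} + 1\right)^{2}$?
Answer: $\frac{15768}{3409} \approx 4.6254$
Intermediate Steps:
$j{\left(z \right)} = - 3 z$
$U{\left(s \right)} = \sqrt{2} \sqrt{s}$ ($U{\left(s \right)} = \sqrt{2 s} = \sqrt{2} \sqrt{s}$)
$m{\left(A \right)} = 0$
$L{\left(E \right)} = 1$ ($L{\left(E \right)} = \left(0 + 1\right)^{2} = 1^{2} = 1$)
$a = \frac{19177}{3409}$ ($a = - \frac{287655}{-51135} = \left(-287655\right) \left(- \frac{1}{51135}\right) = \frac{19177}{3409} \approx 5.6254$)
$a - L{\left(U{\left(j{\left(\left(-1\right) 0 \right)} \right)} \right)} = \frac{19177}{3409} - 1 = \frac{15768}{3409}$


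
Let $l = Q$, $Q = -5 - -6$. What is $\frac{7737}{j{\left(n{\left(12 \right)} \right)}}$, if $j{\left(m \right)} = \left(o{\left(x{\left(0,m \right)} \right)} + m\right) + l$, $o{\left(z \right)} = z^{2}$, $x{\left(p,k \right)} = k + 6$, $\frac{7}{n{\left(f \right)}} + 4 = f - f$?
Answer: $\frac{123792}{277} \approx 446.9$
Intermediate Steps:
$n{\left(f \right)} = - \frac{7}{4}$ ($n{\left(f \right)} = \frac{7}{-4 + \left(f - f\right)} = \frac{7}{-4 + 0} = \frac{7}{-4} = 7 \left(- \frac{1}{4}\right) = - \frac{7}{4}$)
$x{\left(p,k \right)} = 6 + k$
$Q = 1$ ($Q = -5 + 6 = 1$)
$l = 1$
$j{\left(m \right)} = 1 + m + \left(6 + m\right)^{2}$ ($j{\left(m \right)} = \left(\left(6 + m\right)^{2} + m\right) + 1 = \left(m + \left(6 + m\right)^{2}\right) + 1 = 1 + m + \left(6 + m\right)^{2}$)
$\frac{7737}{j{\left(n{\left(12 \right)} \right)}} = \frac{7737}{1 - \frac{7}{4} + \left(6 - \frac{7}{4}\right)^{2}} = \frac{7737}{1 - \frac{7}{4} + \left(\frac{17}{4}\right)^{2}} = \frac{7737}{1 - \frac{7}{4} + \frac{289}{16}} = \frac{7737}{\frac{277}{16}} = 7737 \cdot \frac{16}{277} = \frac{123792}{277}$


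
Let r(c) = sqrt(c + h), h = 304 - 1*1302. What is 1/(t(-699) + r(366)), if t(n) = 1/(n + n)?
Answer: -1398/1235183329 - 3908808*I*sqrt(158)/1235183329 ≈ -1.1318e-6 - 0.039778*I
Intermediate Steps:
h = -998 (h = 304 - 1302 = -998)
r(c) = sqrt(-998 + c) (r(c) = sqrt(c - 998) = sqrt(-998 + c))
t(n) = 1/(2*n)
1/(t(-699) + r(366)) = 1/((1/2)/(-699) + sqrt(-998 + 366)) = 1/((1/2)*(-1/699) + sqrt(-632)) = 1/(-1/1398 + 2*I*sqrt(158))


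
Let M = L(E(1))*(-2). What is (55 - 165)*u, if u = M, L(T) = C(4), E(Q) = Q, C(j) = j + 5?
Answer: 1980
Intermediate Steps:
C(j) = 5 + j
L(T) = 9 (L(T) = 5 + 4 = 9)
M = -18 (M = 9*(-2) = -18)
u = -18
(55 - 165)*u = (55 - 165)*(-18) = -110*(-18) = 1980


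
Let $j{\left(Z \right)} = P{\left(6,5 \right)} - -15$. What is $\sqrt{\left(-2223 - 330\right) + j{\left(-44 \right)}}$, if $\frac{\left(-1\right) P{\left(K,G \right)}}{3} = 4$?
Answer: $5 i \sqrt{102} \approx 50.497 i$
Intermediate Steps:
$P{\left(K,G \right)} = -12$ ($P{\left(K,G \right)} = \left(-3\right) 4 = -12$)
$j{\left(Z \right)} = 3$ ($j{\left(Z \right)} = -12 - -15 = -12 + 15 = 3$)
$\sqrt{\left(-2223 - 330\right) + j{\left(-44 \right)}} = \sqrt{\left(-2223 - 330\right) + 3} = \sqrt{-2553 + 3} = \sqrt{-2550} = 5 i \sqrt{102}$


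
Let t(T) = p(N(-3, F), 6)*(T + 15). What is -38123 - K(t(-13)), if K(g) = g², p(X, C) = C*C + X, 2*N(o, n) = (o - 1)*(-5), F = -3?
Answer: -46587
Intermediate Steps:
N(o, n) = 5/2 - 5*o/2 (N(o, n) = ((o - 1)*(-5))/2 = ((-1 + o)*(-5))/2 = (5 - 5*o)/2 = 5/2 - 5*o/2)
p(X, C) = X + C² (p(X, C) = C² + X = X + C²)
t(T) = 690 + 46*T (t(T) = ((5/2 - 5/2*(-3)) + 6²)*(T + 15) = ((5/2 + 15/2) + 36)*(15 + T) = (10 + 36)*(15 + T) = 46*(15 + T) = 690 + 46*T)
-38123 - K(t(-13)) = -38123 - (690 + 46*(-13))² = -38123 - (690 - 598)² = -38123 - 1*92² = -38123 - 1*8464 = -38123 - 8464 = -46587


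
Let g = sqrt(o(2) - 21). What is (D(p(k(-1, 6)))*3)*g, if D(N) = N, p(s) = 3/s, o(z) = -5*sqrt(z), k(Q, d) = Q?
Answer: -9*I*sqrt(21 + 5*sqrt(2)) ≈ -47.684*I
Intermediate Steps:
g = sqrt(-21 - 5*sqrt(2)) (g = sqrt(-5*sqrt(2) - 21) = sqrt(-21 - 5*sqrt(2)) ≈ 5.2982*I)
(D(p(k(-1, 6)))*3)*g = ((3/(-1))*3)*sqrt(-21 - 5*sqrt(2)) = ((3*(-1))*3)*sqrt(-21 - 5*sqrt(2)) = (-3*3)*sqrt(-21 - 5*sqrt(2)) = -9*sqrt(-21 - 5*sqrt(2))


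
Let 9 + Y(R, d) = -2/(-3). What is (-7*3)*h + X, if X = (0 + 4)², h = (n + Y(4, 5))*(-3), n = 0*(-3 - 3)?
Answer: -509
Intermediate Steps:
n = 0 (n = 0*(-6) = 0)
Y(R, d) = -25/3 (Y(R, d) = -9 - 2/(-3) = -9 - 2*(-⅓) = -9 + ⅔ = -25/3)
h = 25 (h = (0 - 25/3)*(-3) = -25/3*(-3) = 25)
X = 16 (X = 4² = 16)
(-7*3)*h + X = -7*3*25 + 16 = -21*25 + 16 = -525 + 16 = -509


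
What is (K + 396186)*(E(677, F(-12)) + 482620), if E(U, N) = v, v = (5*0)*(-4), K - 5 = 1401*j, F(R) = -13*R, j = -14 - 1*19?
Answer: 168896729960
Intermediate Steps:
j = -33 (j = -14 - 19 = -33)
K = -46228 (K = 5 + 1401*(-33) = 5 - 46233 = -46228)
v = 0 (v = 0*(-4) = 0)
E(U, N) = 0
(K + 396186)*(E(677, F(-12)) + 482620) = (-46228 + 396186)*(0 + 482620) = 349958*482620 = 168896729960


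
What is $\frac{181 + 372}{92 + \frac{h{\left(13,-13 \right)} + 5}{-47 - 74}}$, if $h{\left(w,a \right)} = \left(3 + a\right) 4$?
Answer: $\frac{66913}{11167} \approx 5.992$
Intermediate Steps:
$h{\left(w,a \right)} = 12 + 4 a$
$\frac{181 + 372}{92 + \frac{h{\left(13,-13 \right)} + 5}{-47 - 74}} = \frac{181 + 372}{92 + \frac{\left(12 + 4 \left(-13\right)\right) + 5}{-47 - 74}} = \frac{553}{92 + \frac{\left(12 - 52\right) + 5}{-121}} = \frac{553}{92 + \left(-40 + 5\right) \left(- \frac{1}{121}\right)} = \frac{553}{92 - - \frac{35}{121}} = \frac{553}{92 + \frac{35}{121}} = \frac{553}{\frac{11167}{121}} = 553 \cdot \frac{121}{11167} = \frac{66913}{11167}$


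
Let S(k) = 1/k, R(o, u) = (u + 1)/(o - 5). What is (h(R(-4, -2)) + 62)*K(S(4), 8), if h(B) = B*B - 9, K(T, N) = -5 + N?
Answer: 4294/27 ≈ 159.04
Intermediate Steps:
R(o, u) = (1 + u)/(-5 + o)
S(k) = 1/k
h(B) = -9 + B**2 (h(B) = B**2 - 9 = -9 + B**2)
(h(R(-4, -2)) + 62)*K(S(4), 8) = ((-9 + ((1 - 2)/(-5 - 4))**2) + 62)*(-5 + 8) = ((-9 + (-1/(-9))**2) + 62)*3 = ((-9 + (-1/9*(-1))**2) + 62)*3 = ((-9 + (1/9)**2) + 62)*3 = ((-9 + 1/81) + 62)*3 = (-728/81 + 62)*3 = (4294/81)*3 = 4294/27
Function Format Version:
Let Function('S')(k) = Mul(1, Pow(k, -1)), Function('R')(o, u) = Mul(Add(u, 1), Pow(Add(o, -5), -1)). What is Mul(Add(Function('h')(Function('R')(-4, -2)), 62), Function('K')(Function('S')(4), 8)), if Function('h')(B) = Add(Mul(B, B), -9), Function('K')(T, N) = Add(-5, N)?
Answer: Rational(4294, 27) ≈ 159.04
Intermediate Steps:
Function('R')(o, u) = Mul(Pow(Add(-5, o), -1), Add(1, u)) (Function('R')(o, u) = Mul(Add(1, u), Pow(Add(-5, o), -1)) = Mul(Pow(Add(-5, o), -1), Add(1, u)))
Function('S')(k) = Pow(k, -1)
Function('h')(B) = Add(-9, Pow(B, 2)) (Function('h')(B) = Add(Pow(B, 2), -9) = Add(-9, Pow(B, 2)))
Mul(Add(Function('h')(Function('R')(-4, -2)), 62), Function('K')(Function('S')(4), 8)) = Mul(Add(Add(-9, Pow(Mul(Pow(Add(-5, -4), -1), Add(1, -2)), 2)), 62), Add(-5, 8)) = Mul(Add(Add(-9, Pow(Mul(Pow(-9, -1), -1), 2)), 62), 3) = Mul(Add(Add(-9, Pow(Mul(Rational(-1, 9), -1), 2)), 62), 3) = Mul(Add(Add(-9, Pow(Rational(1, 9), 2)), 62), 3) = Mul(Add(Add(-9, Rational(1, 81)), 62), 3) = Mul(Add(Rational(-728, 81), 62), 3) = Mul(Rational(4294, 81), 3) = Rational(4294, 27)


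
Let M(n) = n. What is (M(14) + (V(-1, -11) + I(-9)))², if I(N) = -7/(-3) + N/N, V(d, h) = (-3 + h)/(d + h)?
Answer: 1369/4 ≈ 342.25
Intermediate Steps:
V(d, h) = (-3 + h)/(d + h)
I(N) = 10/3 (I(N) = -7*(-⅓) + 1 = 7/3 + 1 = 10/3)
(M(14) + (V(-1, -11) + I(-9)))² = (14 + ((-3 - 11)/(-1 - 11) + 10/3))² = (14 + (-14/(-12) + 10/3))² = (14 + (-1/12*(-14) + 10/3))² = (14 + (7/6 + 10/3))² = (14 + 9/2)² = (37/2)² = 1369/4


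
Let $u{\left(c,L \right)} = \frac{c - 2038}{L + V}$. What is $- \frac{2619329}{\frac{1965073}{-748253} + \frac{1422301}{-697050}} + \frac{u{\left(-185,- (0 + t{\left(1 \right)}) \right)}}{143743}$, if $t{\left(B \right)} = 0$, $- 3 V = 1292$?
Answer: $\frac{1213962808560940376941023}{2162831251206356252} \approx 5.6128 \cdot 10^{5}$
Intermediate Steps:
$V = - \frac{1292}{3}$ ($V = \left(- \frac{1}{3}\right) 1292 = - \frac{1292}{3} \approx -430.67$)
$u{\left(c,L \right)} = \frac{-2038 + c}{- \frac{1292}{3} + L}$ ($u{\left(c,L \right)} = \frac{c - 2038}{L - \frac{1292}{3}} = \frac{-2038 + c}{- \frac{1292}{3} + L}$)
$- \frac{2619329}{\frac{1965073}{-748253} + \frac{1422301}{-697050}} + \frac{u{\left(-185,- (0 + t{\left(1 \right)}) \right)}}{143743} = - \frac{2619329}{\frac{1965073}{-748253} + \frac{1422301}{-697050}} + \frac{3 \frac{1}{-1292 + 3 \left(- (0 + 0)\right)} \left(-2038 - 185\right)}{143743} = - \frac{2619329}{1965073 \left(- \frac{1}{748253}\right) + 1422301 \left(- \frac{1}{697050}\right)} + 3 \frac{1}{-1292 + 3 \left(\left(-1\right) 0\right)} \left(-2223\right) \frac{1}{143743} = - \frac{2619329}{- \frac{178643}{68023} - \frac{1422301}{697050}} + 3 \frac{1}{-1292 + 3 \cdot 0} \left(-2223\right) \frac{1}{143743} = - \frac{2619329}{- \frac{221272284073}{47415432150}} + 3 \frac{1}{-1292 + 0} \left(-2223\right) \frac{1}{143743} = \left(-2619329\right) \left(- \frac{47415432150}{221272284073}\right) + 3 \frac{1}{-1292} \left(-2223\right) \frac{1}{143743} = \frac{124196616478027350}{221272284073} + 3 \left(- \frac{1}{1292}\right) \left(-2223\right) \frac{1}{143743} = \frac{124196616478027350}{221272284073} + \frac{351}{68} \cdot \frac{1}{143743} = \frac{124196616478027350}{221272284073} + \frac{351}{9774524} = \frac{1213962808560940376941023}{2162831251206356252}$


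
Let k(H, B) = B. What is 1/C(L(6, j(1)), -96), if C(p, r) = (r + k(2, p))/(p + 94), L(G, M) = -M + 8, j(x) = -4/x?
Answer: -53/42 ≈ -1.2619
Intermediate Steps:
L(G, M) = 8 - M
C(p, r) = (p + r)/(94 + p) (C(p, r) = (r + p)/(p + 94) = (p + r)/(94 + p))
1/C(L(6, j(1)), -96) = 1/(((8 - (-4)/1) - 96)/(94 + (8 - (-4)/1))) = 1/(((8 - (-4)) - 96)/(94 + (8 - (-4)))) = 1/(((8 - 1*(-4)) - 96)/(94 + (8 - 1*(-4)))) = 1/(((8 + 4) - 96)/(94 + (8 + 4))) = 1/((12 - 96)/(94 + 12)) = 1/(-84/106) = 1/((1/106)*(-84)) = 1/(-42/53) = -53/42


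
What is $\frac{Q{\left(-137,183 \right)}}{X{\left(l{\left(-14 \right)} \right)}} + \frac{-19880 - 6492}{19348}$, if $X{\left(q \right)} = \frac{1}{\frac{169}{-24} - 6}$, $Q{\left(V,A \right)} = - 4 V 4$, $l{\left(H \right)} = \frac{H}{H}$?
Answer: $- \frac{414850573}{14511} \approx -28589.0$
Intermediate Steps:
$l{\left(H \right)} = 1$
$Q{\left(V,A \right)} = - 16 V$
$X{\left(q \right)} = - \frac{24}{313}$ ($X{\left(q \right)} = \frac{1}{169 \left(- \frac{1}{24}\right) - 6} = \frac{1}{- \frac{169}{24} - 6} = \frac{1}{- \frac{313}{24}} = - \frac{24}{313}$)
$\frac{Q{\left(-137,183 \right)}}{X{\left(l{\left(-14 \right)} \right)}} + \frac{-19880 - 6492}{19348} = \frac{\left(-16\right) \left(-137\right)}{- \frac{24}{313}} + \frac{-19880 - 6492}{19348} = 2192 \left(- \frac{313}{24}\right) + \left(-19880 - 6492\right) \frac{1}{19348} = - \frac{85762}{3} - \frac{6593}{4837} = - \frac{414850573}{14511}$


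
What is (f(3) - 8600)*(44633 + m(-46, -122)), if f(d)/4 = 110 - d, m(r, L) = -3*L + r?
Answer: -367355916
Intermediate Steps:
m(r, L) = r - 3*L
f(d) = 440 - 4*d (f(d) = 4*(110 - d) = 440 - 4*d)
(f(3) - 8600)*(44633 + m(-46, -122)) = ((440 - 4*3) - 8600)*(44633 + (-46 - 3*(-122))) = ((440 - 12) - 8600)*(44633 + (-46 + 366)) = (428 - 8600)*(44633 + 320) = -8172*44953 = -367355916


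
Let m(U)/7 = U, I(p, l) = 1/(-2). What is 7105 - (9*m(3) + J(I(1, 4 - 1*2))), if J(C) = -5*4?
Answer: 6936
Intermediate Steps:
I(p, l) = -1/2
m(U) = 7*U
J(C) = -20
7105 - (9*m(3) + J(I(1, 4 - 1*2))) = 7105 - (9*(7*3) - 20) = 7105 - (9*21 - 20) = 7105 - (189 - 20) = 7105 - 1*169 = 7105 - 169 = 6936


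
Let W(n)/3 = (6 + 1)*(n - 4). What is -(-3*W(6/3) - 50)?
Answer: -76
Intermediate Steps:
W(n) = -84 + 21*n (W(n) = 3*((6 + 1)*(n - 4)) = 3*(7*(-4 + n)) = 3*(-28 + 7*n) = -84 + 21*n)
-(-3*W(6/3) - 50) = -(-3*(-84 + 21*(6/3)) - 50) = -(-3*(-84 + 21*(6*(⅓))) - 50) = -(-3*(-84 + 21*2) - 50) = -(-3*(-84 + 42) - 50) = -(-3*(-42) - 50) = -(126 - 50) = -1*76 = -76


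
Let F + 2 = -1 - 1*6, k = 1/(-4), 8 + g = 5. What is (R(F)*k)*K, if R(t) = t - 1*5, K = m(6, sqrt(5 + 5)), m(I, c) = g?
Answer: -21/2 ≈ -10.500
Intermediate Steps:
g = -3 (g = -8 + 5 = -3)
m(I, c) = -3
k = -1/4 ≈ -0.25000
F = -9 (F = -2 + (-1 - 1*6) = -2 + (-1 - 6) = -2 - 7 = -9)
K = -3
R(t) = -5 + t (R(t) = t - 5 = -5 + t)
(R(F)*k)*K = ((-5 - 9)*(-1/4))*(-3) = -14*(-1/4)*(-3) = (7/2)*(-3) = -21/2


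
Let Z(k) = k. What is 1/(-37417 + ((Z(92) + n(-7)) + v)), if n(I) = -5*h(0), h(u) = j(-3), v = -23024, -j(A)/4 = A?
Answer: -1/60409 ≈ -1.6554e-5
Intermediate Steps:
j(A) = -4*A
h(u) = 12 (h(u) = -4*(-3) = 12)
n(I) = -60 (n(I) = -5*12 = -60)
1/(-37417 + ((Z(92) + n(-7)) + v)) = 1/(-37417 + ((92 - 60) - 23024)) = 1/(-37417 + (32 - 23024)) = 1/(-37417 - 22992) = 1/(-60409) = -1/60409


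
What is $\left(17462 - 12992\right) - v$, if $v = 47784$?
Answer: $-43314$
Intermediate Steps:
$\left(17462 - 12992\right) - v = \left(17462 - 12992\right) - 47784 = 4470 - 47784 = -43314$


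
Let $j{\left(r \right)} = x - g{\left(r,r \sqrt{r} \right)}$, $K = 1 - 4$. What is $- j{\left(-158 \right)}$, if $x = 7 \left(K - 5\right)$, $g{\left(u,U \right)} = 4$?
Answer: $60$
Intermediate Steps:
$K = -3$ ($K = 1 - 4 = -3$)
$x = -56$ ($x = 7 \left(-3 - 5\right) = 7 \left(-8\right) = -56$)
$j{\left(r \right)} = -60$ ($j{\left(r \right)} = -56 - 4 = -60$)
$- j{\left(-158 \right)} = \left(-1\right) \left(-60\right) = 60$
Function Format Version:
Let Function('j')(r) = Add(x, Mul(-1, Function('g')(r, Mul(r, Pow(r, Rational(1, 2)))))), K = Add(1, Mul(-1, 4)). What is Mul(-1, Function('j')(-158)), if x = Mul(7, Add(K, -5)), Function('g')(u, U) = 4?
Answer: 60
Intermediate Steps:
K = -3 (K = Add(1, -4) = -3)
x = -56 (x = Mul(7, Add(-3, -5)) = Mul(7, -8) = -56)
Function('j')(r) = -60 (Function('j')(r) = Add(-56, Mul(-1, 4)) = Add(-56, -4) = -60)
Mul(-1, Function('j')(-158)) = Mul(-1, -60) = 60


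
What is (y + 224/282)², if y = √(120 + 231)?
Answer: 6990775/19881 + 224*√39/47 ≈ 381.39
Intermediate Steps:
y = 3*√39 (y = √351 = 3*√39 ≈ 18.735)
(y + 224/282)² = (3*√39 + 224/282)² = (3*√39 + 224*(1/282))² = (3*√39 + 112/141)² = (112/141 + 3*√39)²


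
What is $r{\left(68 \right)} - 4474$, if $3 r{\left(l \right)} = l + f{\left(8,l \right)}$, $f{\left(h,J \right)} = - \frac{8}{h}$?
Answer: $- \frac{13355}{3} \approx -4451.7$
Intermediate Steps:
$r{\left(l \right)} = - \frac{1}{3} + \frac{l}{3}$ ($r{\left(l \right)} = \frac{l - \frac{8}{8}}{3} = \frac{l - 1}{3} = \frac{-1 + l}{3} = - \frac{1}{3} + \frac{l}{3}$)
$r{\left(68 \right)} - 4474 = \left(- \frac{1}{3} + \frac{1}{3} \cdot 68\right) - 4474 = \left(- \frac{1}{3} + \frac{68}{3}\right) - 4474 = \frac{67}{3} - 4474 = - \frac{13355}{3}$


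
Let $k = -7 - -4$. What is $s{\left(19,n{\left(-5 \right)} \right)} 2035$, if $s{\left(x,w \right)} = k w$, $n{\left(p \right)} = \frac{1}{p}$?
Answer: $1221$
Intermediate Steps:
$k = -3$ ($k = -7 + 4 = -3$)
$s{\left(x,w \right)} = - 3 w$
$s{\left(19,n{\left(-5 \right)} \right)} 2035 = - \frac{3}{-5} \cdot 2035 = \left(-3\right) \left(- \frac{1}{5}\right) 2035 = \frac{3}{5} \cdot 2035 = 1221$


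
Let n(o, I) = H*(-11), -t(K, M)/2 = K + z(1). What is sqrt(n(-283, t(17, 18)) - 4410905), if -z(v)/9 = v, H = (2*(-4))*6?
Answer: 131*I*sqrt(257) ≈ 2100.1*I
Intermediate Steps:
H = -48 (H = -8*6 = -48)
z(v) = -9*v
t(K, M) = 18 - 2*K (t(K, M) = -2*(K - 9*1) = -2*(K - 9) = -2*(-9 + K) = 18 - 2*K)
n(o, I) = 528 (n(o, I) = -48*(-11) = 528)
sqrt(n(-283, t(17, 18)) - 4410905) = sqrt(528 - 4410905) = sqrt(-4410377) = 131*I*sqrt(257)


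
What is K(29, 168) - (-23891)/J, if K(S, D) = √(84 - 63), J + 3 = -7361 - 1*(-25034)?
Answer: 23891/17670 + √21 ≈ 5.9346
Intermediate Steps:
J = 17670 (J = -3 + (-7361 - 1*(-25034)) = -3 + (-7361 + 25034) = -3 + 17673 = 17670)
K(S, D) = √21
K(29, 168) - (-23891)/J = √21 - (-23891)/17670 = √21 - 1*(-23891/17670) = √21 + 23891/17670 = 23891/17670 + √21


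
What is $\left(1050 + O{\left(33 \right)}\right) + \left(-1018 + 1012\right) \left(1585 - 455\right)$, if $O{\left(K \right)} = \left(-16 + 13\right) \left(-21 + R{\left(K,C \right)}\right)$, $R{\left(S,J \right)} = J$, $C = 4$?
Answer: $-5679$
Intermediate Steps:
$O{\left(K \right)} = 51$ ($O{\left(K \right)} = \left(-16 + 13\right) \left(-21 + 4\right) = \left(-3\right) \left(-17\right) = 51$)
$\left(1050 + O{\left(33 \right)}\right) + \left(-1018 + 1012\right) \left(1585 - 455\right) = \left(1050 + 51\right) + \left(-1018 + 1012\right) \left(1585 - 455\right) = 1101 - 6780 = -5679$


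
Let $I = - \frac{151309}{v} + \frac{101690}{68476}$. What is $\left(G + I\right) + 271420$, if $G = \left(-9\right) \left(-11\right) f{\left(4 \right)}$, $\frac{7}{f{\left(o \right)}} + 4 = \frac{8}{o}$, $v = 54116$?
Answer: $\frac{3025596092251}{11161588} \approx 2.7107 \cdot 10^{5}$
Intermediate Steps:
$f{\left(o \right)} = \frac{7}{-4 + \frac{8}{o}}$
$I = - \frac{14632467}{11161588}$ ($I = - \frac{151309}{54116} + \frac{101690}{68476} = \left(-151309\right) \frac{1}{54116} + 101690 \cdot \frac{1}{68476} = - \frac{1823}{652} + \frac{50845}{34238} = - \frac{14632467}{11161588} \approx -1.311$)
$G = - \frac{693}{2}$ ($G = \left(-9\right) \left(-11\right) \left(\left(-7\right) 4 \frac{1}{-8 + 4 \cdot 4}\right) = 99 \left(\left(-7\right) 4 \frac{1}{-8 + 16}\right) = 99 \left(\left(-7\right) 4 \cdot \frac{1}{8}\right) = 99 \left(- \frac{7}{2}\right) = - \frac{693}{2} \approx -346.5$)
$\left(G + I\right) + 271420 = \left(- \frac{693}{2} - \frac{14632467}{11161588}\right) + 271420 = - \frac{3882122709}{11161588} + 271420 = \frac{3025596092251}{11161588}$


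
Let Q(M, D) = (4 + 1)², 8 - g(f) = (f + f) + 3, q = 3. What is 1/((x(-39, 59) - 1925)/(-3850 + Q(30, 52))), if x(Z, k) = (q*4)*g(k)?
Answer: 225/193 ≈ 1.1658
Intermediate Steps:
g(f) = 5 - 2*f (g(f) = 8 - ((f + f) + 3) = 8 - (2*f + 3) = 8 - (3 + 2*f) = 8 + (-3 - 2*f) = 5 - 2*f)
Q(M, D) = 25 (Q(M, D) = 5² = 25)
x(Z, k) = 60 - 24*k (x(Z, k) = (3*4)*(5 - 2*k) = 12*(5 - 2*k) = 60 - 24*k)
1/((x(-39, 59) - 1925)/(-3850 + Q(30, 52))) = 1/(((60 - 24*59) - 1925)/(-3850 + 25)) = 1/(((60 - 1416) - 1925)/(-3825)) = 1/((-1356 - 1925)*(-1/3825)) = 1/(-3281*(-1/3825)) = 1/(193/225) = 225/193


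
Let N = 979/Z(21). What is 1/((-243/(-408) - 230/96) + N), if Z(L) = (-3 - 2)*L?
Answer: -9520/105901 ≈ -0.089895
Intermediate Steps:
Z(L) = -5*L
N = -979/105 (N = 979/((-5*21)) = 979/(-105) = 979*(-1/105) = -979/105 ≈ -9.3238)
1/((-243/(-408) - 230/96) + N) = 1/((-243/(-408) - 230/96) - 979/105) = 1/((-243*(-1/408) - 230*1/96) - 979/105) = 1/((81/136 - 115/48) - 979/105) = 1/(-1469/816 - 979/105) = 1/(-105901/9520) = -9520/105901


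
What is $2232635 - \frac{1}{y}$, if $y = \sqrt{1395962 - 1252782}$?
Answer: $2232635 - \frac{\sqrt{35795}}{71590} \approx 2.2326 \cdot 10^{6}$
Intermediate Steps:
$y = 2 \sqrt{35795}$ ($y = \sqrt{143180} = 2 \sqrt{35795} \approx 378.39$)
$2232635 - \frac{1}{y} = 2232635 - \frac{1}{2 \sqrt{35795}} = 2232635 - \frac{\sqrt{35795}}{71590}$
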